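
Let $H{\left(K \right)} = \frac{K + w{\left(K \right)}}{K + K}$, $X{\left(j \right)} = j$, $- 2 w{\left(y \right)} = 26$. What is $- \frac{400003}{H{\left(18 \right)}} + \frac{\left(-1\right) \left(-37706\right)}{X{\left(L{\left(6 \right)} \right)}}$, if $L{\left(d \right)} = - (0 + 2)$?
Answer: $- \frac{14494373}{5} \approx -2.8989 \cdot 10^{6}$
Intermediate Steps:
$w{\left(y \right)} = -13$ ($w{\left(y \right)} = \left(- \frac{1}{2}\right) 26 = -13$)
$L{\left(d \right)} = -2$ ($L{\left(d \right)} = \left(-1\right) 2 = -2$)
$H{\left(K \right)} = \frac{-13 + K}{2 K}$ ($H{\left(K \right)} = \frac{K - 13}{K + K} = \frac{-13 + K}{2 K}$)
$- \frac{400003}{H{\left(18 \right)}} + \frac{\left(-1\right) \left(-37706\right)}{X{\left(L{\left(6 \right)} \right)}} = - \frac{400003}{\frac{1}{2} \cdot \frac{1}{18} \left(-13 + 18\right)} + \frac{\left(-1\right) \left(-37706\right)}{-2} = - \frac{400003}{\frac{1}{2} \cdot \frac{1}{18} \cdot 5} + 37706 \left(- \frac{1}{2}\right) = - \frac{400003}{\frac{5}{36}} - 18853 = \left(-400003\right) \frac{36}{5} - 18853 = - \frac{14400108}{5} - 18853 = - \frac{14494373}{5}$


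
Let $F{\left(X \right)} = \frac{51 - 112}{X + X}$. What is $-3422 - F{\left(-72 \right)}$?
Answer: $- \frac{492829}{144} \approx -3422.4$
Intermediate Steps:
$F{\left(X \right)} = - \frac{61}{2 X}$
$-3422 - F{\left(-72 \right)} = -3422 - - \frac{61}{2 \left(-72\right)} = -3422 - \left(- \frac{61}{2}\right) \left(- \frac{1}{72}\right) = -3422 - \frac{61}{144} = - \frac{492829}{144}$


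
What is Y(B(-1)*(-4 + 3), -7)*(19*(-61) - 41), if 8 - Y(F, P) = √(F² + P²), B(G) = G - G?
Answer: -1200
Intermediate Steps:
B(G) = 0
Y(F, P) = 8 - √(F² + P²)
Y(B(-1)*(-4 + 3), -7)*(19*(-61) - 41) = (8 - √((0*(-4 + 3))² + (-7)²))*(19*(-61) - 41) = (8 - √((0*(-1))² + 49))*(-1159 - 41) = (8 - √(0² + 49))*(-1200) = (8 - √(0 + 49))*(-1200) = (8 - √49)*(-1200) = (8 - 1*7)*(-1200) = (8 - 7)*(-1200) = 1*(-1200) = -1200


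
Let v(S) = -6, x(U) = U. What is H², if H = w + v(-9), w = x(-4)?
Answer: 100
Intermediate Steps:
w = -4
H = -10 (H = -4 - 6 = -10)
H² = (-10)² = 100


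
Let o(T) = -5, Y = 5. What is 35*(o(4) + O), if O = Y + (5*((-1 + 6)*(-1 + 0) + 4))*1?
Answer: -175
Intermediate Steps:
O = 0 (O = 5 + (5*((-1 + 6)*(-1 + 0) + 4))*1 = 5 + (5*(5*(-1) + 4))*1 = 5 + (5*(-5 + 4))*1 = 5 + (5*(-1))*1 = 5 - 5*1 = 5 - 5 = 0)
35*(o(4) + O) = 35*(-5 + 0) = 35*(-5) = -175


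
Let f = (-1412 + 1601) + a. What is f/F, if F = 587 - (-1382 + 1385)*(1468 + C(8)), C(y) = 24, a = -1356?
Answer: 1167/3889 ≈ 0.30008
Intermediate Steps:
f = -1167 (f = (-1412 + 1601) - 1356 = 189 - 1356 = -1167)
F = -3889 (F = 587 - (-1382 + 1385)*(1468 + 24) = 587 - 3*1492 = 587 - 1*4476 = 587 - 4476 = -3889)
f/F = -1167/(-3889) = -1167*(-1/3889) = 1167/3889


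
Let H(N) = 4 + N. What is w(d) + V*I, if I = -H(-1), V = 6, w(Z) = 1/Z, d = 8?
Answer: -143/8 ≈ -17.875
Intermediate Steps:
I = -3 (I = -(4 - 1) = -1*3 = -3)
w(d) + V*I = 1/8 + 6*(-3) = ⅛ - 18 = -143/8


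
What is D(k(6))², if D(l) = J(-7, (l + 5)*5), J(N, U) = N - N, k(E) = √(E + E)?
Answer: 0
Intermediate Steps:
k(E) = √2*√E (k(E) = √(2*E) = √2*√E)
J(N, U) = 0
D(l) = 0
D(k(6))² = 0² = 0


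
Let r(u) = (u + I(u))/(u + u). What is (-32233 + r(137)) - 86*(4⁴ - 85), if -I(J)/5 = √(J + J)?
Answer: -93877/2 - 5*√274/274 ≈ -46939.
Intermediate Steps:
I(J) = -5*√2*√J (I(J) = -5*√(J + J) = -5*√2*√J)
r(u) = (u - 5*√2*√u)/(2*u) (r(u) = (u - 5*√2*√u)/(u + u) = (u - 5*√2*√u)/((2*u)) = (u - 5*√2*√u)*(1/(2*u)) = (u - 5*√2*√u)/(2*u))
(-32233 + r(137)) - 86*(4⁴ - 85) = (-32233 + (½)*(137 - 5*√2*√137)/137) - 86*(4⁴ - 85) = (-32233 + (½)*(1/137)*(137 - 5*√274)) - 86*(256 - 85) = (-32233 + (½ - 5*√274/274)) - 86*171 = (-64465/2 - 5*√274/274) - 14706 = -93877/2 - 5*√274/274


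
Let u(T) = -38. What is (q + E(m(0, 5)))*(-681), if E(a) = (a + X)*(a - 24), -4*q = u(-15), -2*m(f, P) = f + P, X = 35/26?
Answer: -354801/13 ≈ -27292.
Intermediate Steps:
X = 35/26 (X = 35*(1/26) = 35/26 ≈ 1.3462)
m(f, P) = -P/2 - f/2 (m(f, P) = -(f + P)/2 = -(P + f)/2 = -P/2 - f/2)
q = 19/2 (q = -¼*(-38) = 19/2 ≈ 9.5000)
E(a) = (-24 + a)*(35/26 + a) (E(a) = (a + 35/26)*(a - 24) = (35/26 + a)*(-24 + a) = (-24 + a)*(35/26 + a))
(q + E(m(0, 5)))*(-681) = (19/2 + (-420/13 + (-½*5 - ½*0)² - 589*(-½*5 - ½*0)/26))*(-681) = (19/2 + (-420/13 + (-5/2 + 0)² - 589*(-5/2 + 0)/26))*(-681) = (19/2 + (-420/13 + (-5/2)² - 589/26*(-5/2)))*(-681) = (19/2 + (-420/13 + 25/4 + 2945/52))*(-681) = (19/2 + 795/26)*(-681) = (521/13)*(-681) = -354801/13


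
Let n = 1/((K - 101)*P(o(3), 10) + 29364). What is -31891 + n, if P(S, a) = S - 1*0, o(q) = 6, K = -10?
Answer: -915207917/28698 ≈ -31891.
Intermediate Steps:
P(S, a) = S (P(S, a) = S + 0 = S)
n = 1/28698 (n = 1/((-10 - 101)*6 + 29364) = 1/(-111*6 + 29364) = 1/(-666 + 29364) = 1/28698 ≈ 3.4846e-5)
-31891 + n = -31891 + 1/28698 = -915207917/28698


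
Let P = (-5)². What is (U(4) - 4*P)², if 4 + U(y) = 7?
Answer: 9409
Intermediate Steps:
P = 25
U(y) = 3 (U(y) = -4 + 7 = 3)
(U(4) - 4*P)² = (3 - 4*25)² = (3 - 100)² = (-97)² = 9409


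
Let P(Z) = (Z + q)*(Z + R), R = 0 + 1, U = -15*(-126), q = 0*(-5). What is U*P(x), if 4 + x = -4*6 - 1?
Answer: 1534680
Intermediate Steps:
q = 0
U = 1890
x = -29 (x = -4 + (-4*6 - 1) = -4 + (-24 - 1) = -4 - 25 = -29)
R = 1
P(Z) = Z*(1 + Z) (P(Z) = (Z + 0)*(Z + 1) = Z*(1 + Z))
U*P(x) = 1890*(-29*(1 - 29)) = 1890*(-29*(-28)) = 1890*812 = 1534680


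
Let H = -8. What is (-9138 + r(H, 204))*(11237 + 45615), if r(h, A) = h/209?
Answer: -108578792200/209 ≈ -5.1952e+8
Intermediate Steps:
r(h, A) = h/209 (r(h, A) = h*(1/209) = h/209)
(-9138 + r(H, 204))*(11237 + 45615) = (-9138 + (1/209)*(-8))*(11237 + 45615) = (-9138 - 8/209)*56852 = -1909850/209*56852 = -108578792200/209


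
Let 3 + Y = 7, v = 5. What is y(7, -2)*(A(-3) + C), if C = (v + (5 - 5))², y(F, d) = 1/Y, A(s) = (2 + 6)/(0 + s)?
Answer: 67/12 ≈ 5.5833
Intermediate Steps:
Y = 4 (Y = -3 + 7 = 4)
A(s) = 8/s
y(F, d) = ¼ (y(F, d) = 1/4 = ¼)
C = 25 (C = (5 + (5 - 5))² = (5 + 0)² = 5² = 25)
y(7, -2)*(A(-3) + C) = (8/(-3) + 25)/4 = (8*(-⅓) + 25)/4 = (-8/3 + 25)/4 = (¼)*(67/3) = 67/12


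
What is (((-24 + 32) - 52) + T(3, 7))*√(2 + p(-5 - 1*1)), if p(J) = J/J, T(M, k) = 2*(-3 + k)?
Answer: -36*√3 ≈ -62.354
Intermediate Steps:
T(M, k) = -6 + 2*k
p(J) = 1
(((-24 + 32) - 52) + T(3, 7))*√(2 + p(-5 - 1*1)) = (((-24 + 32) - 52) + (-6 + 2*7))*√(2 + 1) = ((8 - 52) + (-6 + 14))*√3 = (-44 + 8)*√3 = -36*√3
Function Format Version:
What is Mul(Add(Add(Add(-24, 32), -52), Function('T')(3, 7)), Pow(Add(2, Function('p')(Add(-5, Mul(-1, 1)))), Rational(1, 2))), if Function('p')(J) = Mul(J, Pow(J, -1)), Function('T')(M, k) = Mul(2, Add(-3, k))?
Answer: Mul(-36, Pow(3, Rational(1, 2))) ≈ -62.354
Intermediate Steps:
Function('T')(M, k) = Add(-6, Mul(2, k))
Function('p')(J) = 1
Mul(Add(Add(Add(-24, 32), -52), Function('T')(3, 7)), Pow(Add(2, Function('p')(Add(-5, Mul(-1, 1)))), Rational(1, 2))) = Mul(Add(Add(Add(-24, 32), -52), Add(-6, Mul(2, 7))), Pow(Add(2, 1), Rational(1, 2))) = Mul(Add(Add(8, -52), Add(-6, 14)), Pow(3, Rational(1, 2))) = Mul(Add(-44, 8), Pow(3, Rational(1, 2))) = Mul(-36, Pow(3, Rational(1, 2)))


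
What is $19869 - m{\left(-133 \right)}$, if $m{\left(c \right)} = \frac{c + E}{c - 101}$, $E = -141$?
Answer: $\frac{2324536}{117} \approx 19868.0$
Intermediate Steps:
$m{\left(c \right)} = \frac{-141 + c}{-101 + c}$ ($m{\left(c \right)} = \frac{c - 141}{c - 101} = \frac{-141 + c}{-101 + c}$)
$19869 - m{\left(-133 \right)} = 19869 - \frac{-141 - 133}{-101 - 133} = 19869 - \frac{1}{-234} \left(-274\right) = 19869 - \left(- \frac{1}{234}\right) \left(-274\right) = 19869 - \frac{137}{117} = \frac{2324536}{117}$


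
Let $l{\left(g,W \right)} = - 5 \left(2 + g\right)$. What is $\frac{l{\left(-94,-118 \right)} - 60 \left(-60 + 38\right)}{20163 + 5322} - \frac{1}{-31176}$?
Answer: $\frac{3701251}{52968024} \approx 0.069877$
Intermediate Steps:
$l{\left(g,W \right)} = -10 - 5 g$
$\frac{l{\left(-94,-118 \right)} - 60 \left(-60 + 38\right)}{20163 + 5322} - \frac{1}{-31176} = \frac{\left(-10 - -470\right) - 60 \left(-60 + 38\right)}{20163 + 5322} - \frac{1}{-31176} = \frac{\left(-10 + 470\right) - -1320}{25485} - - \frac{1}{31176} = \left(460 + 1320\right) \frac{1}{25485} + \frac{1}{31176} = 1780 \cdot \frac{1}{25485} + \frac{1}{31176} = \frac{356}{5097} + \frac{1}{31176} = \frac{3701251}{52968024}$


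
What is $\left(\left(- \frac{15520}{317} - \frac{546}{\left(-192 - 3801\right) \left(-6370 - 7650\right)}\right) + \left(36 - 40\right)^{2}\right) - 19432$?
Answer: $- \frac{57571670210367}{2957708270} \approx -19465.0$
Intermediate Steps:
$\left(\left(- \frac{15520}{317} - \frac{546}{\left(-192 - 3801\right) \left(-6370 - 7650\right)}\right) + \left(36 - 40\right)^{2}\right) - 19432 = \left(\left(\left(-15520\right) \frac{1}{317} - \frac{546}{\left(-3993\right) \left(-14020\right)}\right) + \left(-4\right)^{2}\right) - 19432 = \left(\left(- \frac{15520}{317} - \frac{546}{55981860}\right) + 16\right) - 19432 = \left(\left(- \frac{15520}{317} - \frac{91}{9330310}\right) + 16\right) - 19432 = \left(- \frac{144806440047}{2957708270} + 16\right) - 19432 = - \frac{97483107727}{2957708270} - 19432 = - \frac{57571670210367}{2957708270}$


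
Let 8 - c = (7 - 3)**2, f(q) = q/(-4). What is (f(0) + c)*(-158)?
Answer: 1264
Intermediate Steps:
f(q) = -q/4 (f(q) = q*(-1/4) = -q/4)
c = -8 (c = 8 - (7 - 3)**2 = 8 - 1*4**2 = 8 - 1*16 = 8 - 16 = -8)
(f(0) + c)*(-158) = (-1/4*0 - 8)*(-158) = (0 - 8)*(-158) = -8*(-158) = 1264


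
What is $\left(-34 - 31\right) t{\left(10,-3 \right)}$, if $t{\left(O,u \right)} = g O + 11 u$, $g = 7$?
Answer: $-2405$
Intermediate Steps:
$t{\left(O,u \right)} = 7 O + 11 u$
$\left(-34 - 31\right) t{\left(10,-3 \right)} = \left(-34 - 31\right) \left(7 \cdot 10 + 11 \left(-3\right)\right) = - 65 \left(70 - 33\right) = \left(-65\right) 37 = -2405$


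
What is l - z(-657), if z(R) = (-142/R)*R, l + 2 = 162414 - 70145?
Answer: 92409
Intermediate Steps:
l = 92267 (l = -2 + (162414 - 70145) = -2 + 92269 = 92267)
z(R) = -142
l - z(-657) = 92267 - 1*(-142) = 92267 + 142 = 92409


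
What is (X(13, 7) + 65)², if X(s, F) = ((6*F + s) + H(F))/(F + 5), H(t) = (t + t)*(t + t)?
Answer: 1062961/144 ≈ 7381.7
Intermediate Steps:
H(t) = 4*t² (H(t) = (2*t)*(2*t) = 4*t²)
X(s, F) = (s + 4*F² + 6*F)/(5 + F) (X(s, F) = ((6*F + s) + 4*F²)/(F + 5) = ((s + 6*F) + 4*F²)/(5 + F) = (s + 4*F² + 6*F)/(5 + F))
(X(13, 7) + 65)² = ((13 + 4*7² + 6*7)/(5 + 7) + 65)² = ((13 + 4*49 + 42)/12 + 65)² = ((13 + 196 + 42)/12 + 65)² = ((1/12)*251 + 65)² = (251/12 + 65)² = (1031/12)² = 1062961/144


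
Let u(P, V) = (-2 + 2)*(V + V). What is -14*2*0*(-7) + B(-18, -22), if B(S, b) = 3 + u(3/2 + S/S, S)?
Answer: 3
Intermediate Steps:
u(P, V) = 0 (u(P, V) = 0*(2*V) = 0)
B(S, b) = 3 (B(S, b) = 3 + 0 = 3)
-14*2*0*(-7) + B(-18, -22) = -14*2*0*(-7) + 3 = -0*(-7) + 3 = -14*0 + 3 = 0 + 3 = 3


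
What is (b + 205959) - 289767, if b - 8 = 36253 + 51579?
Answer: 4032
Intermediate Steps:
b = 87840 (b = 8 + (36253 + 51579) = 8 + 87832 = 87840)
(b + 205959) - 289767 = (87840 + 205959) - 289767 = 293799 - 289767 = 4032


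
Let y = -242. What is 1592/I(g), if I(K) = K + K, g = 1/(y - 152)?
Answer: -313624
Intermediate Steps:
g = -1/394 (g = 1/(-242 - 152) = 1/(-394) = -1/394 ≈ -0.0025381)
I(K) = 2*K
1592/I(g) = 1592/((2*(-1/394))) = 1592/(-1/197) = 1592*(-197) = -313624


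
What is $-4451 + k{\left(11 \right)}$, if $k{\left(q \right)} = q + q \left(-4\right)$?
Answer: $-4484$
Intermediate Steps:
$k{\left(q \right)} = - 3 q$ ($k{\left(q \right)} = q - 4 q = - 3 q$)
$-4451 + k{\left(11 \right)} = -4451 - 33 = -4484$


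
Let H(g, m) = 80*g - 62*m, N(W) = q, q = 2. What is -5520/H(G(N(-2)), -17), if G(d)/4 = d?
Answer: -2760/847 ≈ -3.2586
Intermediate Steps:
N(W) = 2
G(d) = 4*d
H(g, m) = -62*m + 80*g
-5520/H(G(N(-2)), -17) = -5520/(-62*(-17) + 80*(4*2)) = -5520/(1054 + 80*8) = -5520/(1054 + 640) = -5520/1694 = -5520*1/1694 = -2760/847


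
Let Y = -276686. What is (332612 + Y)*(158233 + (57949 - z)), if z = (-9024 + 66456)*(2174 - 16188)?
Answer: 45024245830980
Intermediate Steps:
z = -804852048 (z = 57432*(-14014) = -804852048)
(332612 + Y)*(158233 + (57949 - z)) = (332612 - 276686)*(158233 + (57949 - 1*(-804852048))) = 55926*(158233 + (57949 + 804852048)) = 55926*(158233 + 804909997) = 55926*805068230 = 45024245830980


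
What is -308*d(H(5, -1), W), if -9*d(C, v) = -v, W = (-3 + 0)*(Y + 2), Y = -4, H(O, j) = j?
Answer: -616/3 ≈ -205.33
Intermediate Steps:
W = 6 (W = (-3 + 0)*(-4 + 2) = -3*(-2) = 6)
d(C, v) = v/9 (d(C, v) = -(-1)*v/9 = v/9)
-308*d(H(5, -1), W) = -308*6/9 = -308*⅔ = -616/3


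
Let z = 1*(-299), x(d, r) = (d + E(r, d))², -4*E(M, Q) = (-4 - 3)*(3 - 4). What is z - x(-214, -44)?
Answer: -749553/16 ≈ -46847.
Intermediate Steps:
E(M, Q) = -7/4 (E(M, Q) = -(-4 - 3)*(3 - 4)/4 = -(-7)*(-1)/4 = -¼*7 = -7/4)
x(d, r) = (-7/4 + d)² (x(d, r) = (d - 7/4)² = (-7/4 + d)²)
z = -299
z - x(-214, -44) = -299 - (-7 + 4*(-214))²/16 = -299 - (-7 - 856)²/16 = -299 - (-863)²/16 = -299 - 744769/16 = -749553/16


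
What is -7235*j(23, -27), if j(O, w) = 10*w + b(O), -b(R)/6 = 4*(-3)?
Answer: 1432530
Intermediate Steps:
b(R) = 72 (b(R) = -24*(-3) = -6*(-12) = 72)
j(O, w) = 72 + 10*w (j(O, w) = 10*w + 72 = 72 + 10*w)
-7235*j(23, -27) = -7235*(72 + 10*(-27)) = -7235*(72 - 270) = -7235*(-198) = 1432530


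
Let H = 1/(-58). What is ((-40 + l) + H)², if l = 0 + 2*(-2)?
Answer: 6517809/3364 ≈ 1937.5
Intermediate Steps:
H = -1/58 ≈ -0.017241
l = -4 (l = 0 - 4 = -4)
((-40 + l) + H)² = ((-40 - 4) - 1/58)² = (-44 - 1/58)² = (-2553/58)² = 6517809/3364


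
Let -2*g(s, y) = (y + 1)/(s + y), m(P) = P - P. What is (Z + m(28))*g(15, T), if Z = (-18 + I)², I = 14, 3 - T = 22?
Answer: -36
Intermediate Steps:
T = -19 (T = 3 - 1*22 = 3 - 22 = -19)
Z = 16 (Z = (-18 + 14)² = (-4)² = 16)
m(P) = 0
g(s, y) = -(1 + y)/(2*(s + y)) (g(s, y) = -(y + 1)/(2*(s + y)) = -(1 + y)/(2*(s + y)))
(Z + m(28))*g(15, T) = (16 + 0)*((-1 - 1*(-19))/(2*(15 - 19))) = 16*((½)*(-1 + 19)/(-4)) = 16*((½)*(-¼)*18) = 16*(-9/4) = -36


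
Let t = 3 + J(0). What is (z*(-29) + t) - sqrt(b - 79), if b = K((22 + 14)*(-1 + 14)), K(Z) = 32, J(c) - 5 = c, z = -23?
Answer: 675 - I*sqrt(47) ≈ 675.0 - 6.8557*I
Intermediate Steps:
J(c) = 5 + c
b = 32
t = 8 (t = 3 + (5 + 0) = 3 + 5 = 8)
(z*(-29) + t) - sqrt(b - 79) = (-23*(-29) + 8) - sqrt(32 - 79) = (667 + 8) - sqrt(-47) = 675 - I*sqrt(47)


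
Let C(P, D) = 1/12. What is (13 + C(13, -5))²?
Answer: 24649/144 ≈ 171.17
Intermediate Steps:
C(P, D) = 1/12
(13 + C(13, -5))² = (13 + 1/12)² = (157/12)² = 24649/144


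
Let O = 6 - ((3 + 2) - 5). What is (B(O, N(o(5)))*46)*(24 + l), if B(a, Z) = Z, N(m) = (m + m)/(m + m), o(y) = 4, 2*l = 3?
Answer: 1173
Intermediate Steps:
l = 3/2 (l = (½)*3 = 3/2 ≈ 1.5000)
N(m) = 1 (N(m) = (2*m)/((2*m)) = (2*m)*(1/(2*m)) = 1)
O = 6 (O = 6 - (5 - 5) = 6 - 1*0 = 6 + 0 = 6)
(B(O, N(o(5)))*46)*(24 + l) = (1*46)*(24 + 3/2) = 46*(51/2) = 1173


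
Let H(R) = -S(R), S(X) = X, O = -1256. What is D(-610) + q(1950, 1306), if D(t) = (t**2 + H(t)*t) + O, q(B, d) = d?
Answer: 50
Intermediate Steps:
H(R) = -R
D(t) = -1256 (D(t) = (t**2 + (-t)*t) - 1256 = (t**2 - t**2) - 1256 = 0 - 1256 = -1256)
D(-610) + q(1950, 1306) = -1256 + 1306 = 50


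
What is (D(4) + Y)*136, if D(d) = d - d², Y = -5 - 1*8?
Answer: -3400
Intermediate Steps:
Y = -13 (Y = -5 - 8 = -13)
(D(4) + Y)*136 = (4*(1 - 1*4) - 13)*136 = (4*(1 - 4) - 13)*136 = (4*(-3) - 13)*136 = (-12 - 13)*136 = -25*136 = -3400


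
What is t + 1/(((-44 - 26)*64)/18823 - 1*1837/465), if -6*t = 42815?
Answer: -224242202105/31423758 ≈ -7136.1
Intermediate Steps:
t = -42815/6 (t = -⅙*42815 = -42815/6 ≈ -7135.8)
t + 1/(((-44 - 26)*64)/18823 - 1*1837/465) = -42815/6 + 1/(((-44 - 26)*64)/18823 - 1*1837/465) = -42815/6 + 1/(-70*64*(1/18823) - 1837*1/465) = -42815/6 + 1/(-4480*1/18823 - 1837/465) = -42815/6 + 1/(-640/2689 - 1837/465) = -42815/6 + 1/(-5237293/1250385) = -42815/6 - 1250385/5237293 = -224242202105/31423758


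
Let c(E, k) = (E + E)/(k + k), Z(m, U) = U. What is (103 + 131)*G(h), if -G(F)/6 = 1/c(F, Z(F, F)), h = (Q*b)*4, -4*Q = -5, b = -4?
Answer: -1404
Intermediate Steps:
Q = 5/4 (Q = -¼*(-5) = 5/4 ≈ 1.2500)
h = -20 (h = ((5/4)*(-4))*4 = -5*4 = -20)
c(E, k) = E/k (c(E, k) = (2*E)/((2*k)) = (2*E)*(1/(2*k)) = E/k)
G(F) = -6 (G(F) = -6/(F/F) = -6/1 = -6*1 = -6)
(103 + 131)*G(h) = (103 + 131)*(-6) = 234*(-6) = -1404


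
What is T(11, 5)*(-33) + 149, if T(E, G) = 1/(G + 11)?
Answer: 2351/16 ≈ 146.94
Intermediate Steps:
T(E, G) = 1/(11 + G)
T(11, 5)*(-33) + 149 = -33/(11 + 5) + 149 = -33/16 + 149 = 2351/16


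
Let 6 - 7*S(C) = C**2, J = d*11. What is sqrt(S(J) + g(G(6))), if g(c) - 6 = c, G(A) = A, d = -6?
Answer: 3*I*sqrt(3318)/7 ≈ 24.687*I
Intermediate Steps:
g(c) = 6 + c
J = -66 (J = -6*11 = -66)
S(C) = 6/7 - C**2/7
sqrt(S(J) + g(G(6))) = sqrt((6/7 - 1/7*(-66)**2) + (6 + 6)) = sqrt((6/7 - 1/7*4356) + 12) = sqrt((6/7 - 4356/7) + 12) = sqrt(-4350/7 + 12) = sqrt(-4266/7) = 3*I*sqrt(3318)/7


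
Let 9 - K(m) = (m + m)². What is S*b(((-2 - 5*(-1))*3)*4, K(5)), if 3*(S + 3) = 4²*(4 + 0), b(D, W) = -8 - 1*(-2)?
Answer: -110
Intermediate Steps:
K(m) = 9 - 4*m² (K(m) = 9 - (m + m)² = 9 - (2*m)² = 9 - 4*m²)
b(D, W) = -6 (b(D, W) = -8 + 2 = -6)
S = 55/3 (S = -3 + (4²*(4 + 0))/3 = -3 + (16*4)/3 = -3 + (⅓)*64 = -3 + 64/3 = 55/3 ≈ 18.333)
S*b(((-2 - 5*(-1))*3)*4, K(5)) = (55/3)*(-6) = -110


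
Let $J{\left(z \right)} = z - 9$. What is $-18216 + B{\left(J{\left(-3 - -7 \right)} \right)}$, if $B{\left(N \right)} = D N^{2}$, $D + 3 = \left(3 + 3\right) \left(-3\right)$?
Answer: $-18741$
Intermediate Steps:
$D = -21$ ($D = -3 + \left(3 + 3\right) \left(-3\right) = -3 + 6 \left(-3\right) = -3 - 18 = -21$)
$J{\left(z \right)} = -9 + z$
$B{\left(N \right)} = - 21 N^{2}$
$-18216 + B{\left(J{\left(-3 - -7 \right)} \right)} = -18216 - 21 \left(-9 - -4\right)^{2} = -18216 - 21 \left(-9 + \left(-3 + 7\right)\right)^{2} = -18216 - 21 \left(-9 + 4\right)^{2} = -18216 - 21 \left(-5\right)^{2} = -18216 - 525 = -18741$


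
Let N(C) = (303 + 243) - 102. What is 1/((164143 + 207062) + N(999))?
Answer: 1/371649 ≈ 2.6907e-6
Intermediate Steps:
N(C) = 444 (N(C) = 546 - 102 = 444)
1/((164143 + 207062) + N(999)) = 1/((164143 + 207062) + 444) = 1/(371205 + 444) = 1/371649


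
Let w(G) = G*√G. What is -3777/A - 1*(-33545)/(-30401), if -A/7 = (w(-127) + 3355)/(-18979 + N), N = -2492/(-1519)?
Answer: -226730737840098355/87769405750936 - 1975359854073*I*√127/20209395752 ≈ -2583.3 - 1101.5*I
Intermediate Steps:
w(G) = G^(3/2)
N = 356/217 (N = -2492*(-1/1519) = 356/217 ≈ 1.6406)
A = 5096245/4118087 - 192913*I*√127/4118087 (A = -7*((-127)^(3/2) + 3355)/(-18979 + 356/217) = -7*(-127*I*√127 + 3355)/(-4118087/217) = -7*(3355 - 127*I*√127)*(-217)/4118087 = -7*(-728035/4118087 + 27559*I*√127/4118087) = 5096245/4118087 - 192913*I*√127/4118087 ≈ 1.2375 - 0.52792*I)
-3777/A - 1*(-33545)/(-30401) = -3777/(5096245/4118087 - 192913*I*√127/4118087) - 1*(-33545)/(-30401) = -3777/(5096245/4118087 - 192913*I*√127/4118087) + 33545*(-1/30401) = -3777/(5096245/4118087 - 192913*I*√127/4118087) - 33545/30401 = -33545/30401 - 3777/(5096245/4118087 - 192913*I*√127/4118087)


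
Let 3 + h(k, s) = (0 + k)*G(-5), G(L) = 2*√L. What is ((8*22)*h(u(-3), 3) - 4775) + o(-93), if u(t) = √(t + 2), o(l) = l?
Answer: -5396 - 352*√5 ≈ -6183.1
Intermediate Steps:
u(t) = √(2 + t)
h(k, s) = -3 + 2*I*k*√5 (h(k, s) = -3 + (0 + k)*(2*√(-5)) = -3 + k*(2*(I*√5)) = -3 + k*(2*I*√5) = -3 + 2*I*k*√5)
((8*22)*h(u(-3), 3) - 4775) + o(-93) = ((8*22)*(-3 + 2*I*√(2 - 3)*√5) - 4775) - 93 = (176*(-3 + 2*I*√(-1)*√5) - 4775) - 93 = (176*(-3 + 2*I*I*√5) - 4775) - 93 = (176*(-3 - 2*√5) - 4775) - 93 = ((-528 - 352*√5) - 4775) - 93 = (-5303 - 352*√5) - 93 = -5396 - 352*√5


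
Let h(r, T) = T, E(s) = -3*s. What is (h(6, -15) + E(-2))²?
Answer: 81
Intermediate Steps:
(h(6, -15) + E(-2))² = (-15 - 3*(-2))² = (-15 + 6)² = (-9)² = 81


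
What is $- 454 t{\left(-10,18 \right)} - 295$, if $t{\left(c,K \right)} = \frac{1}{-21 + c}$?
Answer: $- \frac{8691}{31} \approx -280.35$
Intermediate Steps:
$- 454 t{\left(-10,18 \right)} - 295 = - \frac{454}{-21 - 10} - 295 = - \frac{454}{-31} - 295 = \left(-454\right) \left(- \frac{1}{31}\right) - 295 = \frac{454}{31} - 295 = - \frac{8691}{31}$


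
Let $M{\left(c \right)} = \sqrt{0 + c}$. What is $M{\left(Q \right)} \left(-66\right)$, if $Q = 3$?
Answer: $- 66 \sqrt{3} \approx -114.32$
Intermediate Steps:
$M{\left(c \right)} = \sqrt{c}$
$M{\left(Q \right)} \left(-66\right) = \sqrt{3} \left(-66\right) = - 66 \sqrt{3}$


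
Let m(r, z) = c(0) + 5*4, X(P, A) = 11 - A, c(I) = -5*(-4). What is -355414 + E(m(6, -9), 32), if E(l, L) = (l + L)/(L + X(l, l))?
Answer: -355390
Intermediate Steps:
c(I) = 20
m(r, z) = 40 (m(r, z) = 20 + 5*4 = 20 + 20 = 40)
E(l, L) = (L + l)/(11 + L - l) (E(l, L) = (l + L)/(L + (11 - l)) = (L + l)/(11 + L - l))
-355414 + E(m(6, -9), 32) = -355414 + (32 + 40)/(11 + 32 - 1*40) = -355414 + 72/(11 + 32 - 40) = -355414 + 72/3 = -355414 + (⅓)*72 = -355414 + 24 = -355390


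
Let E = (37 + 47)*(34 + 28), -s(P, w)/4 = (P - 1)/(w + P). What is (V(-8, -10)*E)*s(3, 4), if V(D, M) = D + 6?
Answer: 11904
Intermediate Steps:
s(P, w) = -4*(-1 + P)/(P + w) (s(P, w) = -4*(P - 1)/(w + P) = -4*(-1 + P)/(P + w))
E = 5208 (E = 84*62 = 5208)
V(D, M) = 6 + D
(V(-8, -10)*E)*s(3, 4) = ((6 - 8)*5208)*(4*(1 - 1*3)/(3 + 4)) = (-2*5208)*(4*(1 - 3)/7) = -41664*(-2)/7 = -10416*(-8/7) = 11904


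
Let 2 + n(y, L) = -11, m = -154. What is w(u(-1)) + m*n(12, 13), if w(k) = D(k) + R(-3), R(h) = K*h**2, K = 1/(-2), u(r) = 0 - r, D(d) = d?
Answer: 3997/2 ≈ 1998.5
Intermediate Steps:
u(r) = -r
K = -1/2 ≈ -0.50000
R(h) = -h**2/2
w(k) = -9/2 + k (w(k) = k - 1/2*(-3)**2 = k - 1/2*9 = k - 9/2 = -9/2 + k)
n(y, L) = -13 (n(y, L) = -2 - 11 = -13)
w(u(-1)) + m*n(12, 13) = (-9/2 - 1*(-1)) - 154*(-13) = (-9/2 + 1) + 2002 = -7/2 + 2002 = 3997/2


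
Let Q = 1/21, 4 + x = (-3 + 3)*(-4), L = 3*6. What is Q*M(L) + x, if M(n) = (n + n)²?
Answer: 404/7 ≈ 57.714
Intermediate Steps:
L = 18
M(n) = 4*n² (M(n) = (2*n)² = 4*n²)
x = -4 (x = -4 + (-3 + 3)*(-4) = -4 + 0*(-4) = -4 + 0 = -4)
Q = 1/21 ≈ 0.047619
Q*M(L) + x = (4*18²)/21 - 4 = (4*324)/21 - 4 = (1/21)*1296 - 4 = 432/7 - 4 = 404/7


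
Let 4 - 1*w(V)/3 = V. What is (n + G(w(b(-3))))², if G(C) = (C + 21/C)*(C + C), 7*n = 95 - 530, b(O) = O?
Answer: 36397089/49 ≈ 7.4280e+5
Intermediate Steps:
w(V) = 12 - 3*V
n = -435/7 (n = (95 - 530)/7 = (⅐)*(-435) = -435/7 ≈ -62.143)
G(C) = 2*C*(C + 21/C) (G(C) = (C + 21/C)*(2*C) = 2*C*(C + 21/C))
(n + G(w(b(-3))))² = (-435/7 + (42 + 2*(12 - 3*(-3))²))² = (-435/7 + (42 + 2*(12 + 9)²))² = (-435/7 + (42 + 2*21²))² = (-435/7 + (42 + 2*441))² = (-435/7 + (42 + 882))² = (-435/7 + 924)² = (6033/7)² = 36397089/49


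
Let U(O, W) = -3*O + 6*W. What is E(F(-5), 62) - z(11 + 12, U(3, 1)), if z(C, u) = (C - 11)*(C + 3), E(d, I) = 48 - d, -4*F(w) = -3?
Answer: -1059/4 ≈ -264.75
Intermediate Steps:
F(w) = ¾ (F(w) = -¼*(-3) = ¾)
z(C, u) = (-11 + C)*(3 + C)
E(F(-5), 62) - z(11 + 12, U(3, 1)) = (48 - 1*¾) - (-33 + (11 + 12)² - 8*(11 + 12)) = (48 - ¾) - (-33 + 23² - 8*23) = 189/4 - (-33 + 529 - 184) = 189/4 - 1*312 = 189/4 - 312 = -1059/4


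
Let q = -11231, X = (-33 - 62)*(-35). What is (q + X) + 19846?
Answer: 11940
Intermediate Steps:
X = 3325 (X = -95*(-35) = 3325)
(q + X) + 19846 = (-11231 + 3325) + 19846 = -7906 + 19846 = 11940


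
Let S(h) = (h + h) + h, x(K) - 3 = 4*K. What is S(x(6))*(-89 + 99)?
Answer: 810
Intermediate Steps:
x(K) = 3 + 4*K
S(h) = 3*h (S(h) = 2*h + h = 3*h)
S(x(6))*(-89 + 99) = (3*(3 + 4*6))*(-89 + 99) = (3*(3 + 24))*10 = (3*27)*10 = 81*10 = 810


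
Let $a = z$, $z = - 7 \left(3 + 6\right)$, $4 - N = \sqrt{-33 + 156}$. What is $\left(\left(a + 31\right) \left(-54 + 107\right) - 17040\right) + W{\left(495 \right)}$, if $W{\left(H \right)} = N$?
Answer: $-18732 - \sqrt{123} \approx -18743.0$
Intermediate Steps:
$N = 4 - \sqrt{123}$ ($N = 4 - \sqrt{-33 + 156} = 4 - \sqrt{123} \approx -7.0905$)
$z = -63$ ($z = \left(-7\right) 9 = -63$)
$a = -63$
$W{\left(H \right)} = 4 - \sqrt{123}$
$\left(\left(a + 31\right) \left(-54 + 107\right) - 17040\right) + W{\left(495 \right)} = \left(\left(-63 + 31\right) \left(-54 + 107\right) - 17040\right) + \left(4 - \sqrt{123}\right) = \left(\left(-32\right) 53 - 17040\right) + \left(4 - \sqrt{123}\right) = \left(-1696 - 17040\right) + \left(4 - \sqrt{123}\right) = -18736 + \left(4 - \sqrt{123}\right) = -18732 - \sqrt{123}$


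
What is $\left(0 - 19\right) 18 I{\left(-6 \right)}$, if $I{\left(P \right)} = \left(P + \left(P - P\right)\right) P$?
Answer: $-12312$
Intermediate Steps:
$I{\left(P \right)} = P^{2}$ ($I{\left(P \right)} = \left(P + 0\right) P = P P = P^{2}$)
$\left(0 - 19\right) 18 I{\left(-6 \right)} = \left(0 - 19\right) 18 \left(-6\right)^{2} = \left(-19\right) 18 \cdot 36 = \left(-342\right) 36 = -12312$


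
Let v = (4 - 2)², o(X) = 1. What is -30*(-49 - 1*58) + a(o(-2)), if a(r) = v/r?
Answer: 3214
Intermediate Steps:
v = 4 (v = 2² = 4)
a(r) = 4/r
-30*(-49 - 1*58) + a(o(-2)) = -30*(-49 - 1*58) + 4/1 = -30*(-49 - 58) + 4*1 = -30*(-107) + 4 = 3210 + 4 = 3214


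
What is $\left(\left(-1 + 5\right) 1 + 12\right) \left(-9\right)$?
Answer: $-144$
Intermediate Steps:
$\left(\left(-1 + 5\right) 1 + 12\right) \left(-9\right) = \left(4 \cdot 1 + 12\right) \left(-9\right) = \left(4 + 12\right) \left(-9\right) = 16 \left(-9\right) = -144$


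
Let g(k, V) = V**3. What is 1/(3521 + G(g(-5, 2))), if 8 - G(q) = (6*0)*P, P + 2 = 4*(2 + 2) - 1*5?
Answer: 1/3529 ≈ 0.00028337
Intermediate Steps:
P = 9 (P = -2 + (4*(2 + 2) - 1*5) = -2 + (4*4 - 5) = -2 + (16 - 5) = -2 + 11 = 9)
G(q) = 8 (G(q) = 8 - 6*0*9 = 8 - 0*9 = 8 - 1*0 = 8 + 0 = 8)
1/(3521 + G(g(-5, 2))) = 1/(3521 + 8) = 1/3529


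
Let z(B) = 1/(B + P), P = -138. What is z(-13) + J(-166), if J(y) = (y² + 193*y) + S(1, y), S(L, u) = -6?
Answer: -677689/151 ≈ -4488.0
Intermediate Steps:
J(y) = -6 + y² + 193*y (J(y) = (y² + 193*y) - 6 = -6 + y² + 193*y)
z(B) = 1/(-138 + B) (z(B) = 1/(B - 138) = 1/(-138 + B))
z(-13) + J(-166) = 1/(-138 - 13) + (-6 + (-166)² + 193*(-166)) = 1/(-151) + (-6 + 27556 - 32038) = -1/151 - 4488 = -677689/151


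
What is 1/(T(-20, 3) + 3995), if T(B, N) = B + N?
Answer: 1/3978 ≈ 0.00025138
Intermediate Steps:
1/(T(-20, 3) + 3995) = 1/((-20 + 3) + 3995) = 1/(-17 + 3995) = 1/3978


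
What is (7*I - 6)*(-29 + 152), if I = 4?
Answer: 2706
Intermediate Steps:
(7*I - 6)*(-29 + 152) = (7*4 - 6)*(-29 + 152) = (28 - 6)*123 = 22*123 = 2706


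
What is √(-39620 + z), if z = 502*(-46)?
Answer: 6*I*√1742 ≈ 250.42*I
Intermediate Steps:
z = -23092
√(-39620 + z) = √(-39620 - 23092) = √(-62712) = 6*I*√1742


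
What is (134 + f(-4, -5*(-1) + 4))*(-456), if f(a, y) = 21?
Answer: -70680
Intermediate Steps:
(134 + f(-4, -5*(-1) + 4))*(-456) = (134 + 21)*(-456) = 155*(-456) = -70680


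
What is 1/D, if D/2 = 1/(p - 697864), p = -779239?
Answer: -1477103/2 ≈ -7.3855e+5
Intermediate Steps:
D = -2/1477103 (D = 2/(-779239 - 697864) = 2/(-1477103) = 2*(-1/1477103) = -2/1477103 ≈ -1.3540e-6)
1/D = 1/(-2/1477103) = -1477103/2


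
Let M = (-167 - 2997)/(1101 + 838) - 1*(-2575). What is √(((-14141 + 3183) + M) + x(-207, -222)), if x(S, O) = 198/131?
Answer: I*√11038443240369/36287 ≈ 91.559*I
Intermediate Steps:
x(S, O) = 198/131 (x(S, O) = 198*(1/131) = 198/131)
M = 712823/277 (M = -3164/1939 + 2575 = -3164*1/1939 + 2575 = -452/277 + 2575 = 712823/277 ≈ 2573.4)
√(((-14141 + 3183) + M) + x(-207, -222)) = √(((-14141 + 3183) + 712823/277) + 198/131) = √((-10958 + 712823/277) + 198/131) = √(-2322543/277 + 198/131) = √(-304198287/36287) = I*√11038443240369/36287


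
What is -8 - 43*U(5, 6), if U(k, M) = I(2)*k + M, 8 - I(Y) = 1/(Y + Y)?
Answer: -7729/4 ≈ -1932.3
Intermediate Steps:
I(Y) = 8 - 1/(2*Y) (I(Y) = 8 - 1/(Y + Y) = 8 - 1/(2*Y))
U(k, M) = M + 31*k/4 (U(k, M) = (8 - 1/2/2)*k + M = (8 - 1/2*1/2)*k + M = (8 - 1/4)*k + M = 31*k/4 + M = M + 31*k/4)
-8 - 43*U(5, 6) = -8 - 43*(6 + (31/4)*5) = -8 - 43*(6 + 155/4) = -8 - 43*179/4 = -8 - 7697/4 = -7729/4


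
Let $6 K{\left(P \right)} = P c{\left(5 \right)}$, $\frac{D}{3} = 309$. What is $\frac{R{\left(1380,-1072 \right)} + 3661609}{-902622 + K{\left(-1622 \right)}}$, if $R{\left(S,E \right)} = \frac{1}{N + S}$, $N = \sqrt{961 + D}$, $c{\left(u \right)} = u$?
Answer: $- \frac{5224691297391}{1289865561388} + \frac{3 \sqrt{118}}{1289865561388} \approx -4.0506$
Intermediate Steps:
$D = 927$ ($D = 3 \cdot 309 = 927$)
$N = 4 \sqrt{118}$ ($N = \sqrt{961 + 927} = \sqrt{1888} = 4 \sqrt{118} \approx 43.451$)
$R{\left(S,E \right)} = \frac{1}{S + 4 \sqrt{118}}$ ($R{\left(S,E \right)} = \frac{1}{4 \sqrt{118} + S} = \frac{1}{S + 4 \sqrt{118}}$)
$K{\left(P \right)} = \frac{5 P}{6}$ ($K{\left(P \right)} = \frac{P 5}{6} = \frac{5 P}{6}$)
$\frac{R{\left(1380,-1072 \right)} + 3661609}{-902622 + K{\left(-1622 \right)}} = \frac{\frac{1}{1380 + 4 \sqrt{118}} + 3661609}{-902622 + \frac{5}{6} \left(-1622\right)} = \frac{3661609 + \frac{1}{1380 + 4 \sqrt{118}}}{-902622 - \frac{4055}{3}} = \frac{3661609 + \frac{1}{1380 + 4 \sqrt{118}}}{- \frac{2711921}{3}} = \left(3661609 + \frac{1}{1380 + 4 \sqrt{118}}\right) \left(- \frac{3}{2711921}\right) = - \frac{10984827}{2711921} - \frac{3}{2711921 \left(1380 + 4 \sqrt{118}\right)}$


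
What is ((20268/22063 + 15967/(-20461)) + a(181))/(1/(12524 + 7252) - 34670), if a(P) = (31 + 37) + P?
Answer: -317740295133312/44216633595763931 ≈ -0.0071860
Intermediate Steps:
a(P) = 68 + P
((20268/22063 + 15967/(-20461)) + a(181))/(1/(12524 + 7252) - 34670) = ((20268/22063 + 15967/(-20461)) + (68 + 181))/(1/(12524 + 7252) - 34670) = ((20268*(1/22063) + 15967*(-1/20461)) + 249)/(1/19776 - 34670) = ((20268/22063 - 2281/2923) + 249)/(1/19776 - 34670) = (8917661/64490149 + 249)/(-685633919/19776) = (16066964762/64490149)*(-19776/685633919) = -317740295133312/44216633595763931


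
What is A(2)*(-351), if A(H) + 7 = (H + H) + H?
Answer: 351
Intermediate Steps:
A(H) = -7 + 3*H (A(H) = -7 + ((H + H) + H) = -7 + (2*H + H) = -7 + 3*H)
A(2)*(-351) = (-7 + 3*2)*(-351) = (-7 + 6)*(-351) = -1*(-351) = 351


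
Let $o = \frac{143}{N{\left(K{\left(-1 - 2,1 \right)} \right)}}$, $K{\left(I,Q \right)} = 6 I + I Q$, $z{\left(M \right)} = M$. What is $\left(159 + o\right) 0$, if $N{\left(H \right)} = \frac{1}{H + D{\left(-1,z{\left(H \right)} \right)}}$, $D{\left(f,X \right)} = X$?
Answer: $0$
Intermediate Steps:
$N{\left(H \right)} = \frac{1}{2 H}$ ($N{\left(H \right)} = \frac{1}{H + H} = \frac{1}{2 H}$)
$o = -6006$ ($o = \frac{143}{\frac{1}{2} \frac{1}{\left(-1 - 2\right) \left(6 + 1\right)}} = \frac{143}{\frac{1}{2} \frac{1}{\left(-1 - 2\right) 7}} = \frac{143}{\frac{1}{2} \frac{1}{\left(-3\right) 7}} = \frac{143}{\frac{1}{2} \frac{1}{-21}} = \frac{143}{\frac{1}{2} \left(- \frac{1}{21}\right)} = \frac{143}{- \frac{1}{42}} = 143 \left(-42\right) = -6006$)
$\left(159 + o\right) 0 = \left(159 - 6006\right) 0 = \left(-5847\right) 0 = 0$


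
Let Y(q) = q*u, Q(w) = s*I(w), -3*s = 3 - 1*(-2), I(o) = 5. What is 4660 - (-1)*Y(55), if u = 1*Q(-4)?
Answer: 12605/3 ≈ 4201.7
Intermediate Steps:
s = -5/3 (s = -(3 - 1*(-2))/3 = -(3 + 2)/3 = -⅓*5 = -5/3 ≈ -1.6667)
Q(w) = -25/3 (Q(w) = -5/3*5 = -25/3)
u = -25/3 (u = 1*(-25/3) = -25/3 ≈ -8.3333)
Y(q) = -25*q/3 (Y(q) = q*(-25/3) = -25*q/3)
4660 - (-1)*Y(55) = 4660 - (-1)*(-25/3*55) = 4660 - (-1)*(-1375)/3 = 4660 - 1*1375/3 = 4660 - 1375/3 = 12605/3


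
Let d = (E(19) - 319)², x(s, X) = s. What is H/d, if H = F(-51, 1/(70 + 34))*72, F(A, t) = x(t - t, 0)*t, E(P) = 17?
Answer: 0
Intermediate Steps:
F(A, t) = 0 (F(A, t) = (t - t)*t = 0*t = 0)
d = 91204 (d = (17 - 319)² = (-302)² = 91204)
H = 0 (H = 0*72 = 0)
H/d = 0/91204 = 0*(1/91204) = 0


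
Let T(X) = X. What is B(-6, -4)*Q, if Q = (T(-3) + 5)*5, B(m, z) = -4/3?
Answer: -40/3 ≈ -13.333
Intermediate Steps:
B(m, z) = -4/3 (B(m, z) = -4*⅓ = -4/3)
Q = 10 (Q = (-3 + 5)*5 = 2*5 = 10)
B(-6, -4)*Q = -4/3*10 = -40/3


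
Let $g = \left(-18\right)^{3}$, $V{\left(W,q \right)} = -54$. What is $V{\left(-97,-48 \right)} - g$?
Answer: $5778$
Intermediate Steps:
$g = -5832$
$V{\left(-97,-48 \right)} - g = -54 - -5832 = -54 + 5832 = 5778$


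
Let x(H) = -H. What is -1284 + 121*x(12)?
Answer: -2736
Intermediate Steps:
-1284 + 121*x(12) = -1284 + 121*(-1*12) = -1284 + 121*(-12) = -1284 - 1452 = -2736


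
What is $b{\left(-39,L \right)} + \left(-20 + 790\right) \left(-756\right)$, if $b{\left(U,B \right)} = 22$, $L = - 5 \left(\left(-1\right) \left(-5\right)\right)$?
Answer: $-582098$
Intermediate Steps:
$L = -25$ ($L = \left(-5\right) 5 = -25$)
$b{\left(-39,L \right)} + \left(-20 + 790\right) \left(-756\right) = 22 + \left(-20 + 790\right) \left(-756\right) = 22 + 770 \left(-756\right) = 22 - 582120 = -582098$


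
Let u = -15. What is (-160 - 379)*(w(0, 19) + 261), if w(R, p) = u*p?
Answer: 12936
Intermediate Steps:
w(R, p) = -15*p
(-160 - 379)*(w(0, 19) + 261) = (-160 - 379)*(-15*19 + 261) = -539*(-285 + 261) = -539*(-24) = 12936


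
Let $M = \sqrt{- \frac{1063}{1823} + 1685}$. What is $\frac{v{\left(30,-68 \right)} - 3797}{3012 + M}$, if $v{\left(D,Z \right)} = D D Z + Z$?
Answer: $- \frac{5954397449}{275590797} + \frac{13013 \sqrt{155496431}}{551181594} \approx -21.312$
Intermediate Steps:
$M = \frac{6 \sqrt{155496431}}{1823}$ ($M = \sqrt{\left(-1063\right) \frac{1}{1823} + 1685} = \sqrt{- \frac{1063}{1823} + 1685} = \sqrt{\frac{3070692}{1823}} = \frac{6 \sqrt{155496431}}{1823} \approx 41.042$)
$v{\left(D,Z \right)} = Z + Z D^{2}$ ($v{\left(D,Z \right)} = D^{2} Z + Z = Z D^{2} + Z = Z + Z D^{2}$)
$\frac{v{\left(30,-68 \right)} - 3797}{3012 + M} = \frac{- 68 \left(1 + 30^{2}\right) - 3797}{3012 + \frac{6 \sqrt{155496431}}{1823}} = \frac{- 68 \left(1 + 900\right) - 3797}{3012 + \frac{6 \sqrt{155496431}}{1823}} = \frac{\left(-68\right) 901 - 3797}{3012 + \frac{6 \sqrt{155496431}}{1823}} = \frac{-61268 - 3797}{3012 + \frac{6 \sqrt{155496431}}{1823}} = - \frac{65065}{3012 + \frac{6 \sqrt{155496431}}{1823}}$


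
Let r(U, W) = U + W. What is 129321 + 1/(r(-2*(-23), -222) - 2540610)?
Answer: 328576986305/2540786 ≈ 1.2932e+5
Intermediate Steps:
129321 + 1/(r(-2*(-23), -222) - 2540610) = 129321 + 1/((-2*(-23) - 222) - 2540610) = 129321 + 1/((46 - 222) - 2540610) = 129321 + 1/(-176 - 2540610) = 129321 + 1/(-2540786) = 129321 - 1/2540786 = 328576986305/2540786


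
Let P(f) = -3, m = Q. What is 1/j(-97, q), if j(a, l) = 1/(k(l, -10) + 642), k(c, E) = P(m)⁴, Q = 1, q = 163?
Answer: 723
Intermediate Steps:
m = 1
k(c, E) = 81 (k(c, E) = (-3)⁴ = 81)
j(a, l) = 1/723 (j(a, l) = 1/(81 + 642) = 1/723)
1/j(-97, q) = 1/(1/723) = 723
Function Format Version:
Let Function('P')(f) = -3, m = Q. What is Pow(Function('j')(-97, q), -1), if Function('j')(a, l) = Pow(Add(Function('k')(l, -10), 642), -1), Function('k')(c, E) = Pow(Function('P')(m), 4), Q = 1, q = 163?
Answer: 723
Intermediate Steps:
m = 1
Function('k')(c, E) = 81 (Function('k')(c, E) = Pow(-3, 4) = 81)
Function('j')(a, l) = Rational(1, 723) (Function('j')(a, l) = Pow(Add(81, 642), -1) = Pow(723, -1) = Rational(1, 723))
Pow(Function('j')(-97, q), -1) = Pow(Rational(1, 723), -1) = 723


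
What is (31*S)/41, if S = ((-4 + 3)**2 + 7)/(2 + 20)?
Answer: 124/451 ≈ 0.27494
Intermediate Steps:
S = 4/11 (S = ((-1)**2 + 7)/22 = (1 + 7)*(1/22) = 8*(1/22) = 4/11 ≈ 0.36364)
(31*S)/41 = (31*(4/11))/41 = (124/11)*(1/41) = 124/451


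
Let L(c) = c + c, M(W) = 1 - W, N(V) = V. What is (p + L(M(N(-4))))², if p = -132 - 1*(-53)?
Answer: 4761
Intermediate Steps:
L(c) = 2*c
p = -79 (p = -132 + 53 = -79)
(p + L(M(N(-4))))² = (-79 + 2*(1 - 1*(-4)))² = (-79 + 2*(1 + 4))² = (-79 + 2*5)² = (-79 + 10)² = (-69)² = 4761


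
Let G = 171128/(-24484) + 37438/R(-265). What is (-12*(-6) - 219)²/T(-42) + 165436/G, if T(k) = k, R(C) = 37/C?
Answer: -15641128105415/30364226202 ≈ -515.12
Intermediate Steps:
G = -60728452404/226477 (G = 171128/(-24484) + 37438/((37/(-265))) = 171128*(-1/24484) + 37438/((37*(-1/265))) = -42782/6121 + 37438/(-37/265) = -42782/6121 + 37438*(-265/37) = -42782/6121 - 9921070/37 = -60728452404/226477 ≈ -2.6814e+5)
(-12*(-6) - 219)²/T(-42) + 165436/G = (-12*(-6) - 219)²/(-42) + 165436/(-60728452404/226477) = (72 - 219)²*(-1/42) + 165436*(-226477/60728452404) = (-147)²*(-1/42) - 9366862243/15182113101 = 21609*(-1/42) - 9366862243/15182113101 = -1029/2 - 9366862243/15182113101 = -15641128105415/30364226202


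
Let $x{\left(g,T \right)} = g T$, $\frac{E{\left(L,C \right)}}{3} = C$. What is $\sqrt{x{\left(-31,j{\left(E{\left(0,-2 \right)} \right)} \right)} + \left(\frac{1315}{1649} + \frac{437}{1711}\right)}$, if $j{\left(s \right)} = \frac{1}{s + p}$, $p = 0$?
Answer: $\frac{\sqrt{1782383320096818}}{16928634} \approx 2.4939$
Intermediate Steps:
$E{\left(L,C \right)} = 3 C$
$j{\left(s \right)} = \frac{1}{s}$ ($j{\left(s \right)} = \frac{1}{s + 0} = \frac{1}{s}$)
$x{\left(g,T \right)} = T g$
$\sqrt{x{\left(-31,j{\left(E{\left(0,-2 \right)} \right)} \right)} + \left(\frac{1315}{1649} + \frac{437}{1711}\right)} = \sqrt{\frac{1}{3 \left(-2\right)} \left(-31\right) + \left(\frac{1315}{1649} + \frac{437}{1711}\right)} = \sqrt{\frac{1}{-6} \left(-31\right) + \left(1315 \cdot \frac{1}{1649} + 437 \cdot \frac{1}{1711}\right)} = \sqrt{\left(- \frac{1}{6}\right) \left(-31\right) + \left(\frac{1315}{1649} + \frac{437}{1711}\right)} = \sqrt{\frac{31}{6} + \frac{2970578}{2821439}} = \sqrt{\frac{105288077}{16928634}} = \frac{\sqrt{1782383320096818}}{16928634}$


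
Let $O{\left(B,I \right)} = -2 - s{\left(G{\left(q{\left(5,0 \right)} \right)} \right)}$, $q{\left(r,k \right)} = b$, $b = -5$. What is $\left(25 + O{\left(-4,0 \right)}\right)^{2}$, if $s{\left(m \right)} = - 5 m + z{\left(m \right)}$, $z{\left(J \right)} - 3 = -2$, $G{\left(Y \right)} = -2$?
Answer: $144$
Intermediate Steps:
$q{\left(r,k \right)} = -5$
$z{\left(J \right)} = 1$ ($z{\left(J \right)} = 3 - 2 = 1$)
$s{\left(m \right)} = 1 - 5 m$ ($s{\left(m \right)} = - 5 m + 1 = 1 - 5 m$)
$O{\left(B,I \right)} = -13$ ($O{\left(B,I \right)} = -2 - \left(1 - -10\right) = -2 - \left(1 + 10\right) = -2 - 11 = -13$)
$\left(25 + O{\left(-4,0 \right)}\right)^{2} = \left(25 - 13\right)^{2} = 12^{2} = 144$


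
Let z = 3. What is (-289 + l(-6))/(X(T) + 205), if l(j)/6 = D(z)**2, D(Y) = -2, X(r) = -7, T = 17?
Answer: -265/198 ≈ -1.3384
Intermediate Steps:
l(j) = 24 (l(j) = 6*(-2)**2 = 6*4 = 24)
(-289 + l(-6))/(X(T) + 205) = (-289 + 24)/(-7 + 205) = -265/198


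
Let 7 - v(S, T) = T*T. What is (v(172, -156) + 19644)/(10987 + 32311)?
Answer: -4685/43298 ≈ -0.10820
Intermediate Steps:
v(S, T) = 7 - T² (v(S, T) = 7 - T*T = 7 - T²)
(v(172, -156) + 19644)/(10987 + 32311) = ((7 - 1*(-156)²) + 19644)/(10987 + 32311) = ((7 - 1*24336) + 19644)/43298 = ((7 - 24336) + 19644)*(1/43298) = (-24329 + 19644)*(1/43298) = -4685*1/43298 = -4685/43298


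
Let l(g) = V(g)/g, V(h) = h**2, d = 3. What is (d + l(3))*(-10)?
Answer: -60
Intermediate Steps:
l(g) = g (l(g) = g**2/g = g)
(d + l(3))*(-10) = (3 + 3)*(-10) = 6*(-10) = -60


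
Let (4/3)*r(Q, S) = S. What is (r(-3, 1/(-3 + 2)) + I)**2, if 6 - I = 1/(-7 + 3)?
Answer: 121/4 ≈ 30.250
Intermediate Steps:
r(Q, S) = 3*S/4
I = 25/4 (I = 6 - 1/(-7 + 3) = 6 - 1/(-4) = 6 - 1*(-1/4) = 6 + 1/4 = 25/4 ≈ 6.2500)
(r(-3, 1/(-3 + 2)) + I)**2 = (3/(4*(-3 + 2)) + 25/4)**2 = ((3/4)/(-1) + 25/4)**2 = ((3/4)*(-1) + 25/4)**2 = (-3/4 + 25/4)**2 = (11/2)**2 = 121/4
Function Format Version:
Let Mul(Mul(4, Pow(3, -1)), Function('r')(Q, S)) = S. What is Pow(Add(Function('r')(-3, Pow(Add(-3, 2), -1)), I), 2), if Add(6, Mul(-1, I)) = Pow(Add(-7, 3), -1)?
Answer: Rational(121, 4) ≈ 30.250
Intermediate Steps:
Function('r')(Q, S) = Mul(Rational(3, 4), S)
I = Rational(25, 4) (I = Add(6, Mul(-1, Pow(Add(-7, 3), -1))) = Add(6, Mul(-1, Pow(-4, -1))) = Add(6, Mul(-1, Rational(-1, 4))) = Add(6, Rational(1, 4)) = Rational(25, 4) ≈ 6.2500)
Pow(Add(Function('r')(-3, Pow(Add(-3, 2), -1)), I), 2) = Pow(Add(Mul(Rational(3, 4), Pow(Add(-3, 2), -1)), Rational(25, 4)), 2) = Pow(Add(Mul(Rational(3, 4), Pow(-1, -1)), Rational(25, 4)), 2) = Pow(Add(Mul(Rational(3, 4), -1), Rational(25, 4)), 2) = Pow(Add(Rational(-3, 4), Rational(25, 4)), 2) = Pow(Rational(11, 2), 2) = Rational(121, 4)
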